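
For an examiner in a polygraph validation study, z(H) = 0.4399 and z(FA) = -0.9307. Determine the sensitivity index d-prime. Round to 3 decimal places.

d' = z(H) − z(FA) = 0.4399 − (-0.9307) = 1.3706

d-prime = 1.371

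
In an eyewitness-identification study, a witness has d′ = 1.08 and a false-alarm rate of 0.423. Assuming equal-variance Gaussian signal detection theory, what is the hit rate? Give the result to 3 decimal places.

hit rate = 0.812

z(false-alarm rate) = z(0.423) = -0.1942
z(H) = z(FA) + d' = -0.1942 + 1.08 = 0.8858
hit rate = Φ(0.8858) = 0.8121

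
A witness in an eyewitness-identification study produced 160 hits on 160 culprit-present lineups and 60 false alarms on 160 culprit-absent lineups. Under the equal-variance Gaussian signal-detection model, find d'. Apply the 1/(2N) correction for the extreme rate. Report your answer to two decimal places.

The hit rate is 160/160 = 1, so apply the 1/(2N) correction: H → 1 − 1/(2·160) = 0.99687.
z(H) = z(0.99687) = 2.734
z(FA) = z(0.37500) = -0.319
d' = 2.734 − (-0.319) = 3.053

d' = 3.05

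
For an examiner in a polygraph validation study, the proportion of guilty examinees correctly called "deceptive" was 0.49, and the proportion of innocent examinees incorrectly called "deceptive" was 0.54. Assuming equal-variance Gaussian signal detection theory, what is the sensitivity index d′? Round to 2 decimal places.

d′ = -0.13

z(0.49) = -0.025, z(0.54) = 0.100
d' = z(H) − z(FA) = -0.025 − 0.100 = -0.125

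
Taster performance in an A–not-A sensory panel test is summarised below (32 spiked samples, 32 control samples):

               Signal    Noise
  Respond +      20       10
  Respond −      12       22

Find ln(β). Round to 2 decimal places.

H = 20/32 = 0.6250
FA = 10/32 = 0.3125
z(H) = 0.319
z(FA) = -0.489
ln β = −½·[z(H)² − z(FA)²] = −0.5 × (0.102 − 0.239) = 0.0685

ln β = 0.07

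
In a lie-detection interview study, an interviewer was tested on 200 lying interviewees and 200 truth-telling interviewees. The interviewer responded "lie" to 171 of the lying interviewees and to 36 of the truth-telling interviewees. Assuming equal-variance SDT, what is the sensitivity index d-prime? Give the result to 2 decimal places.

H = 171/200 = 0.8550
FA = 36/200 = 0.1800
Φ⁻¹(H) = 1.0581
Φ⁻¹(FA) = -0.9154
d' = z(H) − z(FA) = 1.0581 − (-0.9154) = 1.9735

d-prime = 1.97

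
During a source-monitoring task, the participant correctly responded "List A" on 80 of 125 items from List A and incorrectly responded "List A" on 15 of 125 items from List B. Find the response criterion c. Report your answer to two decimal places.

c = 0.41

H = 80/125 = 0.6400
FA = 15/125 = 0.1200
Φ⁻¹(H) = Φ⁻¹(0.6400) = 0.358
Φ⁻¹(FA) = Φ⁻¹(0.1200) = -1.175
c = −½·[z(H) + z(FA)] = −0.5 × (0.358 + (-1.175)) = 0.4085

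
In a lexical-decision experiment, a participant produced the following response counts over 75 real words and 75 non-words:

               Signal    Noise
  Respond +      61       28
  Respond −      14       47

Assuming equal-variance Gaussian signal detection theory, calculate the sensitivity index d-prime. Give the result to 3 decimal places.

H = 61/75 = 0.8133
FA = 28/75 = 0.3733
z(H) = z(0.8133) = 0.8901
z(FA) = z(0.3733) = -0.3231
d' = z(H) − z(FA) = 0.8901 − (-0.3231) = 1.2132

d-prime = 1.213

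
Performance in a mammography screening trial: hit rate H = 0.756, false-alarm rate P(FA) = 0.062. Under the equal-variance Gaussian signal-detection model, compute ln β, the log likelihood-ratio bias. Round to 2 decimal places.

ln β = 0.94

z(H) = z(0.756) = 0.693
z(FA) = z(0.062) = -1.538
ln β = −½·[z(H)² − z(FA)²] = −0.5 × (0.480 − 2.365) = 0.9425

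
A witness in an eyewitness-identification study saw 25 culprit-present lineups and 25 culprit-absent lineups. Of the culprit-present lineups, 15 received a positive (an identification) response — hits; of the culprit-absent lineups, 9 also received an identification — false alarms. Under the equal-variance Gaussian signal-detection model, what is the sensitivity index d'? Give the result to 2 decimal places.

H = 15/25 = 0.6000
FA = 9/25 = 0.3600
Φ⁻¹(0.6000) = 0.253, Φ⁻¹(0.3600) = -0.358
d' = z(H) − z(FA) = 0.253 − (-0.358) = 0.611

d' = 0.61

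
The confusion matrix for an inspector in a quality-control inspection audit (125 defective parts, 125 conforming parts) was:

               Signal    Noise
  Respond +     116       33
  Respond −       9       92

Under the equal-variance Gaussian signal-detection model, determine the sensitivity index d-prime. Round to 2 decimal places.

H = 116/125 = 0.9280
FA = 33/125 = 0.2640
Φ⁻¹(0.9280) = 1.461, Φ⁻¹(0.2640) = -0.631
d' = z(H) − z(FA) = 1.461 − (-0.631) = 2.092

d-prime = 2.09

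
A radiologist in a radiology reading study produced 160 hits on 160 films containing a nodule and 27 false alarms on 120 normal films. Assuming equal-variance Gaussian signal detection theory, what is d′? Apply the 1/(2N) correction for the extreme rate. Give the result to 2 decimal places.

The hit rate is 160/160 = 1, so apply the 1/(2N) correction: H → 1 − 1/(2·160) = 0.99687.
z(H) = z(0.99687) = 2.734
z(FA) = z(0.22500) = -0.755
d' = 2.734 − (-0.755) = 3.489

d′ = 3.49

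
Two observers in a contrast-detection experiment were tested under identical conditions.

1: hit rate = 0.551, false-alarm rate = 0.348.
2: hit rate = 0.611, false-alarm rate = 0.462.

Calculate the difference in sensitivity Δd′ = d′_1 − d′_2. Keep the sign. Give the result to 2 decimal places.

Δd′ = 0.14

1: z(0.551) = 0.128, z(0.348) = -0.391, d' = 0.519
2: z(0.611) = 0.282, z(0.462) = -0.095, d' = 0.377
Δd' = d'_1 − d'_2 = 0.519 − 0.377 = 0.142
1 has the higher sensitivity.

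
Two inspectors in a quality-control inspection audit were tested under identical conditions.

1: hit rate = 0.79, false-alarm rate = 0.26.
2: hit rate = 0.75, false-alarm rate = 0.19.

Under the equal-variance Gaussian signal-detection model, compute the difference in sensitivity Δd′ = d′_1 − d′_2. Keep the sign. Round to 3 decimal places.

1: z(0.79) = 0.8064, z(0.26) = -0.6433, d' = 1.4497
2: z(0.75) = 0.6745, z(0.19) = -0.8779, d' = 1.5524
Δd' = d'_1 − d'_2 = 1.4497 − 1.5524 = -0.1027
2 has the higher sensitivity.

Δd′ = -0.103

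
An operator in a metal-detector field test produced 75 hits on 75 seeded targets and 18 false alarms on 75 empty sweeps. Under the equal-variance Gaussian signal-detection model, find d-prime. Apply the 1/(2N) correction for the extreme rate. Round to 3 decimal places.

d-prime = 3.181

The hit rate is 75/75 = 1, so apply the 1/(2N) correction: H → 1 − 1/(2·75) = 0.99333.
z(H) = z(0.99333) = 2.4746
z(FA) = z(0.24000) = -0.7063
d' = 2.4746 − (-0.7063) = 3.1809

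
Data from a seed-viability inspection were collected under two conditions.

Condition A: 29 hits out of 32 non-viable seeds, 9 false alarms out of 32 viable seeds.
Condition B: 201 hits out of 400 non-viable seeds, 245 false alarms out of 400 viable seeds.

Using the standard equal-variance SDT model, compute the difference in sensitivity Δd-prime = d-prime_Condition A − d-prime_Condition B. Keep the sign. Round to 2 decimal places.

Δd-prime = 2.18

Condition A: z(0.9062) = 1.318, z(0.2812) = -0.579, d' = 1.897
Condition B: z(0.5025) = 0.006, z(0.6125) = 0.286, d' = -0.280
Δd' = d'_Condition A − d'_Condition B = 1.897 − (-0.280) = 2.177
Condition A has the higher sensitivity.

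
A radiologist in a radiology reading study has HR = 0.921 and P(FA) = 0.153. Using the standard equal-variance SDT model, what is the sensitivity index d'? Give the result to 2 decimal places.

d' = 2.44

z(H) = 1.4118
z(FA) = -1.0237
d' = z(H) − z(FA) = 1.4118 − (-1.0237) = 2.4355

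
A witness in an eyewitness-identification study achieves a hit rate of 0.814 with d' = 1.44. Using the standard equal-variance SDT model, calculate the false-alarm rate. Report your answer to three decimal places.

z(hit rate) = z(0.814) = 0.8927
z(FA) = z(H) − d' = 0.8927 − 1.44 = -0.5473
false-alarm rate = Φ(-0.5473) = 0.2921

false-alarm rate = 0.292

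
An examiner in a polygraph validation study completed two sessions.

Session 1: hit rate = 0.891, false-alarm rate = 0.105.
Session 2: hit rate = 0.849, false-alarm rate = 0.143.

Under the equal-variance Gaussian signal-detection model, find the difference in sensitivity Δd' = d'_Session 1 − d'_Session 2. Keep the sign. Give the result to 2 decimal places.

Δd' = 0.39

Session 1: z(0.891) = 1.232, z(0.105) = -1.254, d' = 2.486
Session 2: z(0.849) = 1.032, z(0.143) = -1.067, d' = 2.099
Δd' = d'_Session 1 − d'_Session 2 = 2.486 − 2.099 = 0.387
Session 1 has the higher sensitivity.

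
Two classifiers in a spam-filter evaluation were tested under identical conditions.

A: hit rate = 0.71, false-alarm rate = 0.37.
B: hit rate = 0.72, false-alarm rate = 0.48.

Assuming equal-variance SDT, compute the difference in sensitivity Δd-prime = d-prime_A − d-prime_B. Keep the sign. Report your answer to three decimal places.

Δd-prime = 0.252

A: z(0.71) = 0.5534, z(0.37) = -0.3319, d' = 0.8853
B: z(0.72) = 0.5828, z(0.48) = -0.0502, d' = 0.6330
Δd' = d'_A − d'_B = 0.8853 − 0.6330 = 0.2523
A has the higher sensitivity.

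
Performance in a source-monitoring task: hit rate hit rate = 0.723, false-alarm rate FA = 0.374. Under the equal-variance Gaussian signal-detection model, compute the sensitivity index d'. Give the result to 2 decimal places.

z(H) = 0.5918
z(FA) = -0.3213
d' = z(H) − z(FA) = 0.5918 − (-0.3213) = 0.9131

d' = 0.91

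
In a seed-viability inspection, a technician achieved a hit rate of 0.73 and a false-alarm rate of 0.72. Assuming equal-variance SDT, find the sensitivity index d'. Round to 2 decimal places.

z(0.73) = 0.613, z(0.72) = 0.583
d' = z(H) − z(FA) = 0.613 − 0.583 = 0.030

d' = 0.03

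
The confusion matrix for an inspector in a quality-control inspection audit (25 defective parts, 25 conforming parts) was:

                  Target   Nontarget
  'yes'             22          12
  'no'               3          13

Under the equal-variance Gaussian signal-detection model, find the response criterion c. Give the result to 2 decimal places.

c = -0.56

H = 22/25 = 0.8800
FA = 12/25 = 0.4800
z(H) = 1.175
z(FA) = -0.050
c = −½·[z(H) + z(FA)] = −0.5 × (1.175 + (-0.050)) = -0.5625
c < 0: the inspector has a liberal response bias.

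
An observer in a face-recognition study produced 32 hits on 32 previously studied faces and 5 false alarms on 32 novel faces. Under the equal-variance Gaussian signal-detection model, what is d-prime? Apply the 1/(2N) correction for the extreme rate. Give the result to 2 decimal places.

d-prime = 3.16

The hit rate is 32/32 = 1, so apply the 1/(2N) correction: H → 1 − 1/(2·32) = 0.98438.
z(H) = z(0.98438) = 2.154
z(FA) = z(0.15625) = -1.010
d' = 2.154 − (-1.010) = 3.164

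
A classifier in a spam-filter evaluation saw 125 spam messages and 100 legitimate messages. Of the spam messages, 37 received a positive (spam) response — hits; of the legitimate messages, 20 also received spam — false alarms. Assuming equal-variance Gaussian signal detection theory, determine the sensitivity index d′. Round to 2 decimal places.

H = 37/125 = 0.2960
FA = 20/100 = 0.2000
z(H) = -0.5359
z(FA) = -0.8416
d' = z(H) − z(FA) = -0.5359 − (-0.8416) = 0.3057

d′ = 0.31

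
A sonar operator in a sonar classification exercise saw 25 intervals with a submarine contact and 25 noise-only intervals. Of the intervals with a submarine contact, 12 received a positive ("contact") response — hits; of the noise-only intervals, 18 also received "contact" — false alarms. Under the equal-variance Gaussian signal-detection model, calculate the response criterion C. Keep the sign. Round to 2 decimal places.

C = -0.27

H = 12/25 = 0.4800
FA = 18/25 = 0.7200
z(H) = z(0.4800) = -0.050
z(FA) = z(0.7200) = 0.583
c = −½·[z(H) + z(FA)] = −0.5 × (-0.050 + 0.583) = -0.2665
c < 0: the sonar operator has a liberal response bias.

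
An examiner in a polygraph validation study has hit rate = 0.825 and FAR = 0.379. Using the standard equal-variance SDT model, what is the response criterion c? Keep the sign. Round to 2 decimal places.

Φ⁻¹(H) = 0.935
Φ⁻¹(FA) = -0.308
c = −½·[z(H) + z(FA)] = −0.5 × (0.935 + (-0.308)) = -0.3135
c < 0: the examiner has a liberal response bias.

c = -0.31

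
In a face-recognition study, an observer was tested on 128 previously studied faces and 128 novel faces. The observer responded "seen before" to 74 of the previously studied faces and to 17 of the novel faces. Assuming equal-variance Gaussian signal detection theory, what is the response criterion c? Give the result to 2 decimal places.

H = 74/128 = 0.5781
FA = 17/128 = 0.1328
z(H) = z(0.5781) = 0.1970
z(FA) = z(0.1328) = -1.1133
c = −½·[z(H) + z(FA)] = −0.5 × (0.1970 + (-1.1133)) = 0.45815
c > 0: the observer has a conservative response bias.

c = 0.46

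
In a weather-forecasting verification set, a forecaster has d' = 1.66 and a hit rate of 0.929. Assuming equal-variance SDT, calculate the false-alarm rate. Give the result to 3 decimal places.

z(hit rate) = z(0.929) = 1.4684
z(FA) = z(H) − d' = 1.4684 − 1.66 = -0.1916
false-alarm rate = Φ(-0.1916) = 0.4240

false-alarm rate = 0.424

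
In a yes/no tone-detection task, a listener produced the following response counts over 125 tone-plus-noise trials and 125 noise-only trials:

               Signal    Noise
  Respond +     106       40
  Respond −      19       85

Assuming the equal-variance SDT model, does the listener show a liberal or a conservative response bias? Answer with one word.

z(H) = 1.028, z(FA) = -0.468
c = −½·(z(H) + z(FA)) = -0.280
c < 0 → liberal criterion (biased toward responding “yes”).

liberal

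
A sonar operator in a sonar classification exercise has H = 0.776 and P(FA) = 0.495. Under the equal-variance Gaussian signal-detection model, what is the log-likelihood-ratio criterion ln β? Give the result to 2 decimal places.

z(0.776) = 0.759, z(0.495) = -0.013
ln β = −½·[z(H)² − z(FA)²] = −0.5 × (0.576 − 0.000) = -0.288

ln β = -0.29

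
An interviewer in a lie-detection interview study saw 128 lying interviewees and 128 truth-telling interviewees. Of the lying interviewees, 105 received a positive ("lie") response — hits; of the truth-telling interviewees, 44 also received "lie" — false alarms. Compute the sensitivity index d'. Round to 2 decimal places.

H = 105/128 = 0.8203
FA = 44/128 = 0.3438
z(H) = z(0.8203) = 0.917
z(FA) = z(0.3438) = -0.402
d' = z(H) − z(FA) = 0.917 − (-0.402) = 1.319

d' = 1.32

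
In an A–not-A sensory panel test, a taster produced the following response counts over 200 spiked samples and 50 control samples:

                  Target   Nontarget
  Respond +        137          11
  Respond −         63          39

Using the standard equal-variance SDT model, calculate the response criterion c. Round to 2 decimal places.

H = 137/200 = 0.6850
FA = 11/50 = 0.2200
z(H) = z(0.6850) = 0.4817
z(FA) = z(0.2200) = -0.7722
c = −½·[z(H) + z(FA)] = −0.5 × (0.4817 + (-0.7722)) = 0.14525
c > 0: the taster has a conservative response bias.

c = 0.15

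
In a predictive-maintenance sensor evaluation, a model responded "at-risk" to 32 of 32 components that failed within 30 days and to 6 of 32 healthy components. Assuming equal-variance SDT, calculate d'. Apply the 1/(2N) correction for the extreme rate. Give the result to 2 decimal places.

The hit rate is 32/32 = 1, so apply the 1/(2N) correction: H → 1 − 1/(2·32) = 0.98438.
z(H) = z(0.98438) = 2.154
z(FA) = z(0.18750) = -0.887
d' = 2.154 − (-0.887) = 3.041

d' = 3.04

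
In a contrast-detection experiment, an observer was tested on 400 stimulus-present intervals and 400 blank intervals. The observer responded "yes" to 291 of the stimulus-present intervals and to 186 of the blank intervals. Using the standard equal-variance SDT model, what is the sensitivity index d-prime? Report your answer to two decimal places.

H = 291/400 = 0.7275
FA = 186/400 = 0.4650
Φ⁻¹(H) = Φ⁻¹(0.7275) = 0.605
Φ⁻¹(FA) = Φ⁻¹(0.4650) = -0.088
d' = z(H) − z(FA) = 0.605 − (-0.088) = 0.693

d-prime = 0.69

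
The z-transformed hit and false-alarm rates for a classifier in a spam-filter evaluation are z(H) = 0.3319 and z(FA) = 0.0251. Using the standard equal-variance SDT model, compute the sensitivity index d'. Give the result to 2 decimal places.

d' = 0.31

d' = z(H) − z(FA) = 0.3319 − 0.0251 = 0.3068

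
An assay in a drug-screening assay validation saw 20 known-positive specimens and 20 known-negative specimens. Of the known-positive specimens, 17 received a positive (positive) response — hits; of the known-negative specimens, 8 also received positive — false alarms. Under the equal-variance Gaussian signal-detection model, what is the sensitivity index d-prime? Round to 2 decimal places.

H = 17/20 = 0.8500
FA = 8/20 = 0.4000
z(0.8500) = 1.0364, z(0.4000) = -0.2533
d' = z(H) − z(FA) = 1.0364 − (-0.2533) = 1.2897

d-prime = 1.29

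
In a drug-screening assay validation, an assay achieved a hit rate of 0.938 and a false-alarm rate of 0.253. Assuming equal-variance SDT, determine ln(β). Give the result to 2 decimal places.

ln β = -0.96

Φ⁻¹(H) = 1.538
Φ⁻¹(FA) = -0.665
ln β = −½·[z(H)² − z(FA)²] = −0.5 × (2.365 − 0.442) = -0.9615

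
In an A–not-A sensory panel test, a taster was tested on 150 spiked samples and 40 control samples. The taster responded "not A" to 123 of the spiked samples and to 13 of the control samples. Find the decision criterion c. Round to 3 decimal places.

H = 123/150 = 0.8200
FA = 13/40 = 0.3250
Φ⁻¹(H) = 0.9154
Φ⁻¹(FA) = -0.4538
c = −½·[z(H) + z(FA)] = −0.5 × (0.9154 + (-0.4538)) = -0.2308

c = -0.231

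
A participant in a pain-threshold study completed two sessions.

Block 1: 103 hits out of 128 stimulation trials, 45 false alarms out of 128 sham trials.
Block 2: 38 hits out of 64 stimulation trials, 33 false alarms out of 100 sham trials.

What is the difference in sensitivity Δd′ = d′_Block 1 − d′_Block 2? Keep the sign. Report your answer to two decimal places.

Δd′ = 0.56

Block 1: z(0.8047) = 0.859, z(0.3516) = -0.381, d' = 1.240
Block 2: z(0.5938) = 0.237, z(0.3300) = -0.440, d' = 0.677
Δd' = d'_Block 1 − d'_Block 2 = 1.240 − 0.677 = 0.563
Block 1 has the higher sensitivity.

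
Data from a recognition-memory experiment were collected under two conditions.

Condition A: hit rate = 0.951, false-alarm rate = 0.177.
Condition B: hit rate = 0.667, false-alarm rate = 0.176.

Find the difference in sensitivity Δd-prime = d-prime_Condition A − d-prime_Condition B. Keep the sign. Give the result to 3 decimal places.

Condition A: z(0.951) = 1.6546, z(0.177) = -0.9269, d' = 2.5815
Condition B: z(0.667) = 0.4316, z(0.176) = -0.9307, d' = 1.3623
Δd' = d'_Condition A − d'_Condition B = 2.5815 − 1.3623 = 1.2192
Condition A has the higher sensitivity.

Δd-prime = 1.219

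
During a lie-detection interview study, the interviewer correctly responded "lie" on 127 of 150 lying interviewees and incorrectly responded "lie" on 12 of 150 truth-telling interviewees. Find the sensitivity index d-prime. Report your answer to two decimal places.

d-prime = 2.43

H = 127/150 = 0.8467
FA = 12/150 = 0.0800
z(H) = z(0.8467) = 1.0224
z(FA) = z(0.0800) = -1.4051
d' = z(H) − z(FA) = 1.0224 − (-1.4051) = 2.4275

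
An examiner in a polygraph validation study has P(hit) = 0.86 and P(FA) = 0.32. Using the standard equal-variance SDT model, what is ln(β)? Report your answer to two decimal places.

ln β = -0.47

z(0.86) = 1.080, z(0.32) = -0.468
ln β = −½·[z(H)² − z(FA)²] = −0.5 × (1.166 − 0.219) = -0.4735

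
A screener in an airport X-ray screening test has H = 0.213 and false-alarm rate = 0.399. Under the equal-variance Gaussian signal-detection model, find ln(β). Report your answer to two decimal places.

ln β = -0.28

z(0.213) = -0.796, z(0.399) = -0.256
ln β = −½·[z(H)² − z(FA)²] = −0.5 × (0.634 − 0.066) = -0.284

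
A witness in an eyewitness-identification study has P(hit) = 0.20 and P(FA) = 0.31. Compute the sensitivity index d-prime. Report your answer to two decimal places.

Φ⁻¹(H) = -0.8416
Φ⁻¹(FA) = -0.4959
d' = z(H) − z(FA) = -0.8416 − (-0.4959) = -0.3457

d-prime = -0.35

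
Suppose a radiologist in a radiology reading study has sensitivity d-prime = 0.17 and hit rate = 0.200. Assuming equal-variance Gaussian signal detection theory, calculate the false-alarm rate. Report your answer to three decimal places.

z(hit rate) = z(0.200) = -0.8416
z(FA) = z(H) − d' = -0.8416 − 0.17 = -1.0116
false-alarm rate = Φ(-1.0116) = 0.1559

false-alarm rate = 0.156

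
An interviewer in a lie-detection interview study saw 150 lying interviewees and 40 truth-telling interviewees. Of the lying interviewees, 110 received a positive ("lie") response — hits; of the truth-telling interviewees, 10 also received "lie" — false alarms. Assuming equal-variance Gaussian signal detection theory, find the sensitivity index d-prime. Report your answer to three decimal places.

d-prime = 1.297

H = 110/150 = 0.7333
FA = 10/40 = 0.2500
z(H) = z(0.7333) = 0.6228
z(FA) = z(0.2500) = -0.6745
d' = z(H) − z(FA) = 0.6228 − (-0.6745) = 1.2973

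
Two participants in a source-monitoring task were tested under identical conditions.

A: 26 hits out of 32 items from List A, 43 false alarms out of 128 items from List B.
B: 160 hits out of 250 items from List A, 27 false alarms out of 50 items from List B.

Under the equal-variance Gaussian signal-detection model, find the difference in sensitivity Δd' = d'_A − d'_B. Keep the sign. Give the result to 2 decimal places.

A: z(0.8125) = 0.887, z(0.3359) = -0.424, d' = 1.311
B: z(0.6400) = 0.358, z(0.5400) = 0.100, d' = 0.258
Δd' = d'_A − d'_B = 1.311 − 0.258 = 1.053
A has the higher sensitivity.

Δd' = 1.05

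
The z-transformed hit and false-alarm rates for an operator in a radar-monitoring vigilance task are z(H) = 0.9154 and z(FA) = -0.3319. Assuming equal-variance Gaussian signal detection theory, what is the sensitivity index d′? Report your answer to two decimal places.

d' = z(H) − z(FA) = 0.9154 − (-0.3319) = 1.2473

d′ = 1.25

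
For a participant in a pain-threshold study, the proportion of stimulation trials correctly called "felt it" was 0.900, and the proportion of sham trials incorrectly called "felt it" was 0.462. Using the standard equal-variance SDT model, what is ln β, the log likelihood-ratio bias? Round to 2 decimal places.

z(H) = z(0.900) = 1.282
z(FA) = z(0.462) = -0.095
ln β = −½·[z(H)² − z(FA)²] = −0.5 × (1.644 − 0.009) = -0.8175

ln β = -0.82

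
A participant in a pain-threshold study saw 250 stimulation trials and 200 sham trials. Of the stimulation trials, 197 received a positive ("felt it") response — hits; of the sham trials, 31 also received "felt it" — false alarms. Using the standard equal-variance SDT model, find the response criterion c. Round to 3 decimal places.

H = 197/250 = 0.7880
FA = 31/200 = 0.1550
z(0.7880) = 0.7995, z(0.1550) = -1.0152
c = −½·[z(H) + z(FA)] = −0.5 × (0.7995 + (-1.0152)) = 0.10785
c > 0: the participant has a conservative response bias.

c = 0.108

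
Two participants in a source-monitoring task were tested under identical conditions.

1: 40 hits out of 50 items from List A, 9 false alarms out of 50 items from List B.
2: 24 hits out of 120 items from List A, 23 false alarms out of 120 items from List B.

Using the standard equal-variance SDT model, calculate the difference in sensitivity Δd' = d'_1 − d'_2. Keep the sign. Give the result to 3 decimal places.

Δd' = 1.727

1: z(0.8000) = 0.8416, z(0.1800) = -0.9154, d' = 1.7570
2: z(0.2000) = -0.8416, z(0.1917) = -0.8716, d' = 0.0300
Δd' = d'_1 − d'_2 = 1.7570 − 0.0300 = 1.7270
1 has the higher sensitivity.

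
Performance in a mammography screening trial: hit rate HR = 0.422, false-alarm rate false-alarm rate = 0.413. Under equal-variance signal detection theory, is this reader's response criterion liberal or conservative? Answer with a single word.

z(H) = -0.197, z(FA) = -0.220
c = −½·(z(H) + z(FA)) = 0.2085
c > 0 → conservative criterion (biased toward responding “no”).

conservative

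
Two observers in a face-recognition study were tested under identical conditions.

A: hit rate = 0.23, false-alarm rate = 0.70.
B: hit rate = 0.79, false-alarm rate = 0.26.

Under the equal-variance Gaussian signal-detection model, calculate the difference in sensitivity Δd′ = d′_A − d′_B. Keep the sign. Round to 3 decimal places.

Δd′ = -2.713

A: z(0.23) = -0.7388, z(0.70) = 0.5244, d' = -1.2632
B: z(0.79) = 0.8064, z(0.26) = -0.6433, d' = 1.4497
Δd' = d'_A − d'_B = -1.2632 − 1.4497 = -2.7129
B has the higher sensitivity.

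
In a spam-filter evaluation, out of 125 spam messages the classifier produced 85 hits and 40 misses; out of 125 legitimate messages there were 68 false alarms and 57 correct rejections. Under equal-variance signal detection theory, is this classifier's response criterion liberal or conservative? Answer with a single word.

liberal

z(H) = 0.468, z(FA) = 0.111
c = −½·(z(H) + z(FA)) = -0.2895
c < 0 → liberal criterion (biased toward responding “yes”).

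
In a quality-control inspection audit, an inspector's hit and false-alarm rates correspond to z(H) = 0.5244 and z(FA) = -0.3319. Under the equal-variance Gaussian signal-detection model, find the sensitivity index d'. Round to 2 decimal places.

d' = 0.86

d' = z(H) − z(FA) = 0.5244 − (-0.3319) = 0.8563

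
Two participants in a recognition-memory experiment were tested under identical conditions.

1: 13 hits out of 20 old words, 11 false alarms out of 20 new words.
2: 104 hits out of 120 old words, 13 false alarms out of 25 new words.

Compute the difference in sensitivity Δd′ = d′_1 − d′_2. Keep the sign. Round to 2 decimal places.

1: z(0.6500) = 0.385, z(0.5500) = 0.126, d' = 0.259
2: z(0.8667) = 1.111, z(0.5200) = 0.050, d' = 1.061
Δd' = d'_1 − d'_2 = 0.259 − 1.061 = -0.802
2 has the higher sensitivity.

Δd′ = -0.80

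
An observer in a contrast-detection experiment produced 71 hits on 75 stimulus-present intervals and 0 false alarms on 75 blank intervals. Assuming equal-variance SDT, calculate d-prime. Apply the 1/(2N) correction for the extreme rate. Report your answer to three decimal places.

d-prime = 4.088

The false-alarm rate is 0/75 = 0, so apply the 1/(2N) correction: FA → 1/(2·75) = 0.00667.
z(H) = z(0.94667) = 1.6134
z(FA) = z(0.00667) = -2.4746
d' = 1.6134 − (-2.4746) = 4.0880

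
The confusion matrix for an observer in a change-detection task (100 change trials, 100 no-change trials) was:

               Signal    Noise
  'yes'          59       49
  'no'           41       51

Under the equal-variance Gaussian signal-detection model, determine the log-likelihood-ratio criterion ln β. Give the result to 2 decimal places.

ln β = -0.03

H = 59/100 = 0.5900
FA = 49/100 = 0.4900
Φ⁻¹(0.5900) = 0.228, Φ⁻¹(0.4900) = -0.025
ln β = −½·[z(H)² − z(FA)²] = −0.5 × (0.052 − 0.001) = -0.0255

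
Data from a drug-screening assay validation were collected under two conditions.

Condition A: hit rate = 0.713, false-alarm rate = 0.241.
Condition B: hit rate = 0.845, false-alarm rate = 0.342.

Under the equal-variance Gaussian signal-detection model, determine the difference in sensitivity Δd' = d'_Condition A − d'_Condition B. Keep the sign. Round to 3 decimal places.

Condition A: z(0.713) = 0.5622, z(0.241) = -0.7031, d' = 1.2653
Condition B: z(0.845) = 1.0152, z(0.342) = -0.4070, d' = 1.4222
Δd' = d'_Condition A − d'_Condition B = 1.2653 − 1.4222 = -0.1569
Condition B has the higher sensitivity.

Δd' = -0.157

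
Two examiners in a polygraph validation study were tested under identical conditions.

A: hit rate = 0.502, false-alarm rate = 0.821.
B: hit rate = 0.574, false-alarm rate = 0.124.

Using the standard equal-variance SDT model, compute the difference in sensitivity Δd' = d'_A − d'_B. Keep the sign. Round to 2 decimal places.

Δd' = -2.26

A: z(0.502) = 0.005, z(0.821) = 0.919, d' = -0.914
B: z(0.574) = 0.187, z(0.124) = -1.155, d' = 1.342
Δd' = d'_A − d'_B = -0.914 − 1.342 = -2.256
B has the higher sensitivity.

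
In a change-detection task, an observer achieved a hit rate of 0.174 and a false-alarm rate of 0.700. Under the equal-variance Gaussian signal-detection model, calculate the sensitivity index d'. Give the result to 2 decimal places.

d' = -1.46

z(H) = z(0.174) = -0.9385
z(FA) = z(0.700) = 0.5244
d' = z(H) − z(FA) = -0.9385 − 0.5244 = -1.4629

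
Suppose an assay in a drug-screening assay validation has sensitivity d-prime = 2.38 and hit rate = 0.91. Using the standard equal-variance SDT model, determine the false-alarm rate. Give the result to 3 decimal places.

false-alarm rate = 0.149

z(hit rate) = z(0.91) = 1.3408
z(FA) = z(H) − d' = 1.3408 − 2.38 = -1.0392
false-alarm rate = Φ(-1.0392) = 0.1494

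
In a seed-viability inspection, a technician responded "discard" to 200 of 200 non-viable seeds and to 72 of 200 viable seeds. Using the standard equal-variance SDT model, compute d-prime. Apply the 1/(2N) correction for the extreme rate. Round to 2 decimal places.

The hit rate is 200/200 = 1, so apply the 1/(2N) correction: H → 1 − 1/(2·200) = 0.99750.
z(H) = z(0.99750) = 2.807
z(FA) = z(0.36000) = -0.358
d' = 2.807 − (-0.358) = 3.165

d-prime = 3.17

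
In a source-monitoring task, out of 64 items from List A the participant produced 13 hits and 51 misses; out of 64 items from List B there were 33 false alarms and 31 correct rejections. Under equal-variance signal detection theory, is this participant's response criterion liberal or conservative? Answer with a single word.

conservative

z(H) = -0.831, z(FA) = 0.039
c = −½·(z(H) + z(FA)) = 0.396
c > 0 → conservative criterion (biased toward responding “no”).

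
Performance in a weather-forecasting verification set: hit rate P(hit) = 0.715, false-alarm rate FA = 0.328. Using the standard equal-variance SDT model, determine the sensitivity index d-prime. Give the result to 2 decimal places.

z(0.715) = 0.5681, z(0.328) = -0.4454
d' = z(H) − z(FA) = 0.5681 − (-0.4454) = 1.0135

d-prime = 1.01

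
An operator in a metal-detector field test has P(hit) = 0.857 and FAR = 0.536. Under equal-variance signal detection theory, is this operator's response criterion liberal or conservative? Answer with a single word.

liberal

z(H) = 1.067, z(FA) = 0.090
c = −½·(z(H) + z(FA)) = -0.5785
c < 0 → liberal criterion (biased toward responding “yes”).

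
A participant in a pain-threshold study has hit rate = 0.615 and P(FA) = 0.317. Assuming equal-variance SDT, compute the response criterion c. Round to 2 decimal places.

z(H) = z(0.615) = 0.2924
z(FA) = z(0.317) = -0.4761
c = −½·[z(H) + z(FA)] = −0.5 × (0.2924 + (-0.4761)) = 0.09185
c > 0: the participant has a conservative response bias.

c = 0.09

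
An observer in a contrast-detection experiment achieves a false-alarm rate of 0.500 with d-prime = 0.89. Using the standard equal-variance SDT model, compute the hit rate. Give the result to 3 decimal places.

hit rate = 0.813

z(false-alarm rate) = z(0.500) = 0.0000
z(H) = z(FA) + d' = 0.0000 + 0.89 = 0.8900
hit rate = Φ(0.8900) = 0.8133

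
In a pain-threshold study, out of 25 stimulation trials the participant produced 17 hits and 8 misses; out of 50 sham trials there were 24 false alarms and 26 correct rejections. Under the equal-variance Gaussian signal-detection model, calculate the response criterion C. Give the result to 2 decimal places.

H = 17/25 = 0.6800
FA = 24/50 = 0.4800
Φ⁻¹(H) = Φ⁻¹(0.6800) = 0.4677
Φ⁻¹(FA) = Φ⁻¹(0.4800) = -0.0502
c = −½·[z(H) + z(FA)] = −0.5 × (0.4677 + (-0.0502)) = -0.20875
c < 0: the participant has a liberal response bias.

C = -0.21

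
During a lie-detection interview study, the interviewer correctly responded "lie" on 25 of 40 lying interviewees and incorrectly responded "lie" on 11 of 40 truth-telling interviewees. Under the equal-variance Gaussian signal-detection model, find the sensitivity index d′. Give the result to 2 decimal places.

H = 25/40 = 0.6250
FA = 11/40 = 0.2750
z(H) = 0.3186
z(FA) = -0.5978
d' = z(H) − z(FA) = 0.3186 − (-0.5978) = 0.9164

d′ = 0.92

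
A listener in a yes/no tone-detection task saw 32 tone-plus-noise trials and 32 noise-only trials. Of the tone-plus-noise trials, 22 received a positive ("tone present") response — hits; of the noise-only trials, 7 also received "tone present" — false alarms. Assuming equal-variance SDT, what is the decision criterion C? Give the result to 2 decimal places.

H = 22/32 = 0.6875
FA = 7/32 = 0.2188
z(H) = z(0.6875) = 0.489
z(FA) = z(0.2188) = -0.776
c = −½·[z(H) + z(FA)] = −0.5 × (0.489 + (-0.776)) = 0.1435
c > 0: the listener has a conservative response bias.

C = 0.14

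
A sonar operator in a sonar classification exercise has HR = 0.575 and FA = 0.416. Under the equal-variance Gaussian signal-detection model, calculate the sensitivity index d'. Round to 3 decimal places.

z(0.575) = 0.1891, z(0.416) = -0.2121
d' = z(H) − z(FA) = 0.1891 − (-0.2121) = 0.4012

d' = 0.401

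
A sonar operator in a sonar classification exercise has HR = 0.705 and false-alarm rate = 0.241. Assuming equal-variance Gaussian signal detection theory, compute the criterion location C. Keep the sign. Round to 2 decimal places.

z(H) = z(0.705) = 0.539
z(FA) = z(0.241) = -0.703
c = −½·[z(H) + z(FA)] = −0.5 × (0.539 + (-0.703)) = 0.082

C = 0.08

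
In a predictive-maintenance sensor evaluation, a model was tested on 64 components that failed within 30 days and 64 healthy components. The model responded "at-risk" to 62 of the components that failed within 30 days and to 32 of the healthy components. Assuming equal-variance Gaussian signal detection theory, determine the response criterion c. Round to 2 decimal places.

H = 62/64 = 0.9688
FA = 32/64 = 0.5000
z(H) = 1.863
z(FA) = 0.000
c = −½·[z(H) + z(FA)] = −0.5 × (1.863 + 0.000) = -0.9315
c < 0: the model has a liberal response bias.

c = -0.93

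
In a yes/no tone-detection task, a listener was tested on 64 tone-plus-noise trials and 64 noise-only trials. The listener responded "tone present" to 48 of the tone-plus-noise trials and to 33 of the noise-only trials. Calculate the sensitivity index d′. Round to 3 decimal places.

d′ = 0.635

H = 48/64 = 0.7500
FA = 33/64 = 0.5156
z(H) = 0.6745
z(FA) = 0.0391
d' = z(H) − z(FA) = 0.6745 − 0.0391 = 0.6354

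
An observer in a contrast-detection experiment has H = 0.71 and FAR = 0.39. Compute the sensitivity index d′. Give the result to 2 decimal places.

z(H) = z(0.71) = 0.553
z(FA) = z(0.39) = -0.279
d' = z(H) − z(FA) = 0.553 − (-0.279) = 0.832

d′ = 0.83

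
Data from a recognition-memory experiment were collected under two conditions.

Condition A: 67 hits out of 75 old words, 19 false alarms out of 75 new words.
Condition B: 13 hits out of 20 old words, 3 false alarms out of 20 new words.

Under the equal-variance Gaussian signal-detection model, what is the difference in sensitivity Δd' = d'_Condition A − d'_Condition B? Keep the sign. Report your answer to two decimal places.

Δd' = 0.49

Condition A: z(0.8933) = 1.244, z(0.2533) = -0.664, d' = 1.908
Condition B: z(0.6500) = 0.385, z(0.1500) = -1.036, d' = 1.421
Δd' = d'_Condition A − d'_Condition B = 1.908 − 1.421 = 0.487
Condition A has the higher sensitivity.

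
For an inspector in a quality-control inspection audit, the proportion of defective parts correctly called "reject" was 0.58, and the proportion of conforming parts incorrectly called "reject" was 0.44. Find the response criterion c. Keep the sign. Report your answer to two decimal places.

c = -0.03

z(H) = z(0.58) = 0.2019
z(FA) = z(0.44) = -0.1510
c = −½·[z(H) + z(FA)] = −0.5 × (0.2019 + (-0.1510)) = -0.02545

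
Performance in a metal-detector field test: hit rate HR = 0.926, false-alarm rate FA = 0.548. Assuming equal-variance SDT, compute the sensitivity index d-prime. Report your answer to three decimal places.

z(H) = 1.4466
z(FA) = 0.1206
d' = z(H) − z(FA) = 1.4466 − 0.1206 = 1.3260

d-prime = 1.326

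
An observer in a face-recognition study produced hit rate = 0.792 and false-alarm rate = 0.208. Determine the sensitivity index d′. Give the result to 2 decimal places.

Φ⁻¹(H) = 0.8134
Φ⁻¹(FA) = -0.8134
d' = z(H) − z(FA) = 0.8134 − (-0.8134) = 1.6268

d′ = 1.63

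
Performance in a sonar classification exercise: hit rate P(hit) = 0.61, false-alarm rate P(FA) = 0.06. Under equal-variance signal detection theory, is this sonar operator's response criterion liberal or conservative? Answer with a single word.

z(H) = 0.279, z(FA) = -1.555
c = −½·(z(H) + z(FA)) = 0.638
c > 0 → conservative criterion (biased toward responding “no”).

conservative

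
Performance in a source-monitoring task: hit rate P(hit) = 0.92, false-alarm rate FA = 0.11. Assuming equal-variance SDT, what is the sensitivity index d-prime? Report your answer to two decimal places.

d-prime = 2.63

Φ⁻¹(H) = Φ⁻¹(0.92) = 1.4051
Φ⁻¹(FA) = Φ⁻¹(0.11) = -1.2265
d' = z(H) − z(FA) = 1.4051 − (-1.2265) = 2.6316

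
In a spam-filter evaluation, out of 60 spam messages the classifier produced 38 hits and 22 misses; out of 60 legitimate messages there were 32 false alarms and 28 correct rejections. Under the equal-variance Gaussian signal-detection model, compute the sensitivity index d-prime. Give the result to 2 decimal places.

d-prime = 0.26

H = 38/60 = 0.6333
FA = 32/60 = 0.5333
z(H) = 0.3406
z(FA) = 0.0836
d' = z(H) − z(FA) = 0.3406 − 0.0836 = 0.2570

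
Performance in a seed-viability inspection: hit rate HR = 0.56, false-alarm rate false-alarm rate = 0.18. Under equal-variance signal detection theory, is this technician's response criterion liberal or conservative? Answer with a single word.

conservative

z(H) = 0.151, z(FA) = -0.915
c = −½·(z(H) + z(FA)) = 0.382
c > 0 → conservative criterion (biased toward responding “no”).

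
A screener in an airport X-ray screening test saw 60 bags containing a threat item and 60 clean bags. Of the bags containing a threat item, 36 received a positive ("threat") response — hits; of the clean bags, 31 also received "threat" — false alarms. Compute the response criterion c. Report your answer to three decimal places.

H = 36/60 = 0.6000
FA = 31/60 = 0.5167
z(H) = z(0.6000) = 0.2533
z(FA) = z(0.5167) = 0.0419
c = −½·[z(H) + z(FA)] = −0.5 × (0.2533 + 0.0419) = -0.1476
c < 0: the screener has a liberal response bias.

c = -0.148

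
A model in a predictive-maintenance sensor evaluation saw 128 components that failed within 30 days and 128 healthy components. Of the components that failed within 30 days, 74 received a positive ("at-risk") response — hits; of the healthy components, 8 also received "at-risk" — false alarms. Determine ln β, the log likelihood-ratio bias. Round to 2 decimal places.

ln β = 1.16

H = 74/128 = 0.5781
FA = 8/128 = 0.0625
z(0.5781) = 0.197, z(0.0625) = -1.534
ln β = −½·[z(H)² − z(FA)²] = −0.5 × (0.039 − 2.353) = 1.157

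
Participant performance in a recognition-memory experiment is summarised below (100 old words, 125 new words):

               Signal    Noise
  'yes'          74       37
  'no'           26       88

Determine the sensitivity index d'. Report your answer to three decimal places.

d' = 1.179

H = 74/100 = 0.7400
FA = 37/125 = 0.2960
z(H) = z(0.7400) = 0.6433
z(FA) = z(0.2960) = -0.5359
d' = z(H) − z(FA) = 0.6433 − (-0.5359) = 1.1792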